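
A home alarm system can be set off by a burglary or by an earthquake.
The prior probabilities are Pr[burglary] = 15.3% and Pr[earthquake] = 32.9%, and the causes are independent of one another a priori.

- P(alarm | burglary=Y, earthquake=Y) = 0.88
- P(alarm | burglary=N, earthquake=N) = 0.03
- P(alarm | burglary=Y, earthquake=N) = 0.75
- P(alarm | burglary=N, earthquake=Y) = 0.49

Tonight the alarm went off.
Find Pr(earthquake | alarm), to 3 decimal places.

Pr(earthquake | alarm) ≈ 0.658

Numerator (weight on configurations with earthquake): 0.136545 + 0.044297 = 0.180842
The normalizing constant is 0.03*0.847*0.671 + 0.49*0.847*0.329 + 0.75*0.153*0.671 + 0.88*0.153*0.329 = 0.274889
P(earthquake | alarm) = 0.180842/0.274889 ≈ 0.658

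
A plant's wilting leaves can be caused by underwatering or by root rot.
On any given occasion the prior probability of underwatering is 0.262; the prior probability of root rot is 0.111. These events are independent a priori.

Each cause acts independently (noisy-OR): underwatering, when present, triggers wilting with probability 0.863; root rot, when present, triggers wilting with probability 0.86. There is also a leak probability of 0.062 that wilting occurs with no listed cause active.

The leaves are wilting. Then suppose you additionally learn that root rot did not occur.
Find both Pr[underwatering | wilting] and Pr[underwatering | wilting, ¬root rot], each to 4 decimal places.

Pr[underwatering | wilting] ≈ 0.6743; Pr[underwatering | wilting, ¬root rot] ≈ 0.8331

Under noisy-OR, P(wilting | causes) = 1 − (1−0.062)·∏(1−qᵢ) over the active causes.
P(wilting) = 0.062·0.738·0.889 + 0.86868·0.738·0.111 + 0.871494·0.262·0.889 + 0.982009·0.262·0.111 = 0.040677 + 0.071161 + 0.202987 + 0.028559 = 0.343384
Restricting to configurations with underwatering present: 0.202987 + 0.028559 = 0.231546.
P(underwatering | wilting) = 0.231546 / 0.343384 ≈ 0.6743

With the extra evidence:
By total probability over both values of underwatering:
  P(wilting | ¬root rot) = 0.062·0.738 + 0.871494·0.262
        = 0.045756 + 0.228331 = 0.274087
Configurations with underwatering contribute 0.228331, so
  P(underwatering | wilting, ¬root rot) = 0.228331 / 0.274087 ≈ 0.8331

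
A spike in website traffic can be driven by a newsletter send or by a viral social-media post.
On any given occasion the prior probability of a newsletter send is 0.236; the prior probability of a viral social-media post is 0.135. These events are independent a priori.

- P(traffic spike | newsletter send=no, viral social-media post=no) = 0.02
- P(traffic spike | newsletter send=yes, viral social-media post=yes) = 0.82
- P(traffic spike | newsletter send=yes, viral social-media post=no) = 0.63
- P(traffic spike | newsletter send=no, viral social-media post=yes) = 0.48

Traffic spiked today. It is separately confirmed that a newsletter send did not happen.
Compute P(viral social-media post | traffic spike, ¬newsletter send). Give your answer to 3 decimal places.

Sum P(traffic spike|·) weighted by the priors over both values of viral social-media post:
  P(traffic spike | ¬newsletter send) = 0.02*0.865 + 0.48*0.135
        = 0.017300 + 0.064800 = 0.082100
Keeping only the viral social-media post-present terms gives 0.064800, so
  P(viral social-media post | traffic spike, ¬newsletter send) = 0.064800 / 0.082100 ≈ 0.789

P(viral social-media post | traffic spike, ¬newsletter send) ≈ 0.789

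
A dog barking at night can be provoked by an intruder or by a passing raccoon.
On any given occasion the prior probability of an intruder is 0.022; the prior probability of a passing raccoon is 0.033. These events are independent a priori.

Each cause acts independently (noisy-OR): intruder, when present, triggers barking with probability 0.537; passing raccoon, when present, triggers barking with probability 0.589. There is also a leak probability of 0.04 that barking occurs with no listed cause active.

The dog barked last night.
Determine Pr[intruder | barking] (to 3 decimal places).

Under noisy-OR, P(barking | causes) = 1 − (1−0.04)·∏(1−qᵢ) over the active causes.
Weight on intruder=true, given the evidence: 0.011818 + 0.000593 = 0.012411
Normalizer over all consistent configurations: 0.04·0.978·0.967 + 0.60544·0.978·0.033 + 0.55552·0.022·0.967 + 0.817319·0.022·0.033 = 0.069780
P(intruder | barking) = 0.012411/0.069780 ≈ 0.178

Pr[intruder | barking] ≈ 0.178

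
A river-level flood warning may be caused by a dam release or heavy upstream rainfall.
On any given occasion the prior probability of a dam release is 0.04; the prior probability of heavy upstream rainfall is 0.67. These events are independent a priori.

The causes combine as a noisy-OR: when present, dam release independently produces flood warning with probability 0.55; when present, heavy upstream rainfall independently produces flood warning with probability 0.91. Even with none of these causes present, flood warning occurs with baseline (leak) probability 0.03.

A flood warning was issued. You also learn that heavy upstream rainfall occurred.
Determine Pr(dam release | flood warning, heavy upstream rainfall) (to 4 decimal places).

Under noisy-OR, P(flood warning | causes) = 1 − (1−0.03)·∏(1−qᵢ) over the active causes.
Enumerate both values of dam release and weight by the priors:
  P(flood warning | heavy upstream rainfall) = 0.9127*0.96 + 0.960715*0.04
        = 0.876192 + 0.038429 = 0.914621
The terms with dam release present sum to 0.038429, so
  P(dam release | flood warning, heavy upstream rainfall) = 0.038429 / 0.914621 ≈ 0.0420

Pr(dam release | flood warning, heavy upstream rainfall) ≈ 0.0420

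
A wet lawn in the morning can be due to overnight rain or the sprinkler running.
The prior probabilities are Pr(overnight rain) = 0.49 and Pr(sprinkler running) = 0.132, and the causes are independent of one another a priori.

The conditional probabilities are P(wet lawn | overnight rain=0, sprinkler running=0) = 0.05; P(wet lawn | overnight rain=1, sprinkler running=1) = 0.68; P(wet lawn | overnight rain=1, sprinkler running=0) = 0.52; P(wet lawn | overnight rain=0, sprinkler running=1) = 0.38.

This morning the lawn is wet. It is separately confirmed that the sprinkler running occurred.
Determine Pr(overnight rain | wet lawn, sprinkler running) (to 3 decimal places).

Pr(overnight rain | wet lawn, sprinkler running) ≈ 0.632

P(wet lawn | sprinkler running) = 0.38·0.51 + 0.68·0.49 = 0.193800 + 0.333200 = 0.527000
The overnight rain-present share is 0.68·0.49 = 0.333200.
So P(overnight rain | wet lawn, sprinkler running) = 0.333200/0.527000 ≈ 0.632.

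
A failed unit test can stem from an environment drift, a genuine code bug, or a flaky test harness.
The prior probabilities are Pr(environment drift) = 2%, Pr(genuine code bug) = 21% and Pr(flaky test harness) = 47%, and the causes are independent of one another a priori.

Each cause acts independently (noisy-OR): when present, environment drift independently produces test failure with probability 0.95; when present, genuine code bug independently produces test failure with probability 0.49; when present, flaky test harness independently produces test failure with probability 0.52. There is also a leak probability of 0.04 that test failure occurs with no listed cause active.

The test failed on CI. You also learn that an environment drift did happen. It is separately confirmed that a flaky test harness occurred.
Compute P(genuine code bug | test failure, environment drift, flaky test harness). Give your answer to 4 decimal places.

Under noisy-OR, P(test failure | causes) = 1 − (1−0.04)·∏(1−qᵢ) over the active causes.
P(test failure | environment drift, flaky test harness) = 0.97696×0.79 + 0.98825×0.21 = 0.771798 + 0.207532 = 0.979330
Restricting to configurations with genuine code bug present: 0.98825×0.21 = 0.207532.
So P(genuine code bug | test failure, environment drift, flaky test harness) = 0.207532/0.979330 ≈ 0.2119.

P(genuine code bug | test failure, environment drift, flaky test harness) ≈ 0.2119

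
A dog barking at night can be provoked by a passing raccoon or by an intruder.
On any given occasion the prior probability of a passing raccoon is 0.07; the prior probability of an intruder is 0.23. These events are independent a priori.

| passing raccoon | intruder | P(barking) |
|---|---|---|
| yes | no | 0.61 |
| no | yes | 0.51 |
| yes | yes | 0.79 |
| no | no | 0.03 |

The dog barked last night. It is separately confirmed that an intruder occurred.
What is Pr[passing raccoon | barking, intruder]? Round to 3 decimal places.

Pr[passing raccoon | barking, intruder] ≈ 0.104

P(barking | intruder) = 0.51×0.93 + 0.79×0.07 = 0.474300 + 0.055300 = 0.529600
The passing raccoon-present share is 0.79×0.07 = 0.055300.
Hence the posterior is 0.055300/0.529600 ≈ 0.104.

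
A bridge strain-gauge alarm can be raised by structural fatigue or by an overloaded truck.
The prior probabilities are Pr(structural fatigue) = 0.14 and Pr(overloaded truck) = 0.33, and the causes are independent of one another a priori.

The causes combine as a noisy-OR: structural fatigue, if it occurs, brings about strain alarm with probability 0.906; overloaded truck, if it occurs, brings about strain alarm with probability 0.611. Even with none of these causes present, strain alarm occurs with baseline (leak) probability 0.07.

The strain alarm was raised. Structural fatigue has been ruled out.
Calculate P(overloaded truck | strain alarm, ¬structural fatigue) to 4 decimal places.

P(overloaded truck | strain alarm, ¬structural fatigue) ≈ 0.8179

Under noisy-OR, P(strain alarm | causes) = 1 − (1−0.07)·∏(1−qᵢ) over the active causes.
P(strain alarm | ¬structural fatigue) = 0.07·0.67 + 0.63823·0.33 = 0.046900 + 0.210616 = 0.257516
Of this, 0.210616 comes from 0.63823·0.33 (the overloaded truck=true cases).
Hence the posterior is 0.210616/0.257516 ≈ 0.8179.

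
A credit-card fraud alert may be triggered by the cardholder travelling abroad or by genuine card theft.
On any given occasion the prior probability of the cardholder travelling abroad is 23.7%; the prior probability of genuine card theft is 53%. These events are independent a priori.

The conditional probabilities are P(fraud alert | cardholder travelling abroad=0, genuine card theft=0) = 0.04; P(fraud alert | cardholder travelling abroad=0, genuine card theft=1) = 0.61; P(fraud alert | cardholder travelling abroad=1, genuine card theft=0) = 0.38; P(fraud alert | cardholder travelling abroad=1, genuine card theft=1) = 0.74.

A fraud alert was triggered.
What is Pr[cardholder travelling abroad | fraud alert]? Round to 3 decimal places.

P(fraud alert) = 0.04×0.763×0.47 + 0.61×0.763×0.53 + 0.38×0.237×0.47 + 0.74×0.237×0.53 = 0.014344 + 0.246678 + 0.042328 + 0.092951 = 0.396301
Of this, 0.135279 comes from 0.042328 + 0.092951 (the cardholder travelling abroad=true cases).
Hence the posterior is 0.135279/0.396301 ≈ 0.341.

Pr[cardholder travelling abroad | fraud alert] ≈ 0.341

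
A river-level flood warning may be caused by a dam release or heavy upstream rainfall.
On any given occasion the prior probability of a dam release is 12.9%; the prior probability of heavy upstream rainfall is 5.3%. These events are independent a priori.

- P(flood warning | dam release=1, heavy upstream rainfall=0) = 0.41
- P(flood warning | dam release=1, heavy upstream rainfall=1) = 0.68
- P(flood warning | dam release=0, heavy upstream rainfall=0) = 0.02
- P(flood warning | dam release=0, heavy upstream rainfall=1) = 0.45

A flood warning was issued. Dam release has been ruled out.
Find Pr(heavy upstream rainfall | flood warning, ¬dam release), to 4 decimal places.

Sum P(flood warning|·) weighted by the priors over both values of heavy upstream rainfall:
  P(flood warning | ¬dam release) = 0.02*0.947 + 0.45*0.053
        = 0.018940 + 0.023850 = 0.042790
The terms with heavy upstream rainfall present sum to 0.023850, so
  P(heavy upstream rainfall | flood warning, ¬dam release) = 0.023850 / 0.042790 ≈ 0.5574

Pr(heavy upstream rainfall | flood warning, ¬dam release) ≈ 0.5574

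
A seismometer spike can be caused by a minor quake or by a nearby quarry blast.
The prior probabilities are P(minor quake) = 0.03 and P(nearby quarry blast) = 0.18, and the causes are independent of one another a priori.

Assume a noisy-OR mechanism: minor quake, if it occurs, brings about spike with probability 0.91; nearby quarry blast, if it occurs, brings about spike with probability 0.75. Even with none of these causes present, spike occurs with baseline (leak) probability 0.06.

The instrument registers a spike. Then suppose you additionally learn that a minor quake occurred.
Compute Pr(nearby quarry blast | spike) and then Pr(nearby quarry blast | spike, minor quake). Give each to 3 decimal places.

Under noisy-OR, P(spike | causes) = 1 − (1−0.06)·∏(1−qᵢ) over the active causes.
For the numerator, keep only nearby quarry blast=true terms: 0.133569 + 0.005286 = 0.138855
The normalizing constant is 0.06·0.97·0.82 + 0.765·0.97·0.18 + 0.9154·0.03·0.82 + 0.97885·0.03·0.18 = 0.209098
P(nearby quarry blast | spike) = 0.138855/0.209098 ≈ 0.664

Now also conditioning on minor quake=true:
Enumerate both values of nearby quarry blast and weight by the priors:
  P(spike | minor quake) = 0.9154×0.82 + 0.97885×0.18
        = 0.750628 + 0.176193 = 0.926821
Keeping only the nearby quarry blast-present terms gives 0.176193, so
  P(nearby quarry blast | spike, minor quake) = 0.176193 / 0.926821 ≈ 0.190

Pr(nearby quarry blast | spike) ≈ 0.664; Pr(nearby quarry blast | spike, minor quake) ≈ 0.190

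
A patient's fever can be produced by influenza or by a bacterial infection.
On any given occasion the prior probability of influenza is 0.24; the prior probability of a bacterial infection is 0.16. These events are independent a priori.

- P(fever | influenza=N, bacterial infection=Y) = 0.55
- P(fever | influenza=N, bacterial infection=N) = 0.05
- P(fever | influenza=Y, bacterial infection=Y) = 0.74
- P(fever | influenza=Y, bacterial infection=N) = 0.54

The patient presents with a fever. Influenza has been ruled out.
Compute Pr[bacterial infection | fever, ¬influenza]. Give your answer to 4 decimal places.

For the numerator, keep only bacterial infection=true terms: 0.55×0.16 = 0.088000
Normalizer over all consistent configurations: 0.05×0.84 + 0.55×0.16 = 0.130000
Posterior = 0.088000 / 0.130000 ≈ 0.6769

Pr[bacterial infection | fever, ¬influenza] ≈ 0.6769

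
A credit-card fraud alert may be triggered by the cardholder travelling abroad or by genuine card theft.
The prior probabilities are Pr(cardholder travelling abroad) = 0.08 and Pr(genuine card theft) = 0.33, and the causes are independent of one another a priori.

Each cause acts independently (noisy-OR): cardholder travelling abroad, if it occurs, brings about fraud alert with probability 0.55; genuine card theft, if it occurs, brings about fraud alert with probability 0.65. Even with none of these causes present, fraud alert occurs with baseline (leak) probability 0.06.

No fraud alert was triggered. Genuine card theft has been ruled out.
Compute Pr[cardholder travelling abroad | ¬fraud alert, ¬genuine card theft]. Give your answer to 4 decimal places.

Under noisy-OR, P(fraud alert | causes) = 1 − (1−0.06)·∏(1−qᵢ) over the active causes.
P(¬fraud alert | ¬genuine card theft) = 0.94×0.92 + 0.423×0.08 = 0.864800 + 0.033840 = 0.898640
The cardholder travelling abroad-present share is 0.423×0.08 = 0.033840.
Hence the posterior is 0.033840/0.898640 ≈ 0.0377.

Pr[cardholder travelling abroad | ¬fraud alert, ¬genuine card theft] ≈ 0.0377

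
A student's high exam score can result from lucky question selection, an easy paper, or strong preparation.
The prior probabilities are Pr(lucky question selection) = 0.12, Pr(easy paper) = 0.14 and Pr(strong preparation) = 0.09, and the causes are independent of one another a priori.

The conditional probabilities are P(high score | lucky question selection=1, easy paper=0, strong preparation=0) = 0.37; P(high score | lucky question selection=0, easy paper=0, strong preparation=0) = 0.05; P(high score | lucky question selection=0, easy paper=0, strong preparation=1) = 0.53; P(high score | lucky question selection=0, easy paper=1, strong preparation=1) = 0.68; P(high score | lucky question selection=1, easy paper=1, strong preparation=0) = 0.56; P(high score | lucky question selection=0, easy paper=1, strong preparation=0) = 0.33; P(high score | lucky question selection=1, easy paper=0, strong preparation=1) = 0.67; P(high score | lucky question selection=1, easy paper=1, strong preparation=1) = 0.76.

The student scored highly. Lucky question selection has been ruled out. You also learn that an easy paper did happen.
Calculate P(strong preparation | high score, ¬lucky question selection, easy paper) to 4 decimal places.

Enumerate both values of strong preparation and weight by the priors:
  P(high score | ¬lucky question selection, easy paper) = 0.33*0.91 + 0.68*0.09
        = 0.300300 + 0.061200 = 0.361500
The terms with strong preparation present sum to 0.061200, so
  P(strong preparation | high score, ¬lucky question selection, easy paper) = 0.061200 / 0.361500 ≈ 0.1693

P(strong preparation | high score, ¬lucky question selection, easy paper) ≈ 0.1693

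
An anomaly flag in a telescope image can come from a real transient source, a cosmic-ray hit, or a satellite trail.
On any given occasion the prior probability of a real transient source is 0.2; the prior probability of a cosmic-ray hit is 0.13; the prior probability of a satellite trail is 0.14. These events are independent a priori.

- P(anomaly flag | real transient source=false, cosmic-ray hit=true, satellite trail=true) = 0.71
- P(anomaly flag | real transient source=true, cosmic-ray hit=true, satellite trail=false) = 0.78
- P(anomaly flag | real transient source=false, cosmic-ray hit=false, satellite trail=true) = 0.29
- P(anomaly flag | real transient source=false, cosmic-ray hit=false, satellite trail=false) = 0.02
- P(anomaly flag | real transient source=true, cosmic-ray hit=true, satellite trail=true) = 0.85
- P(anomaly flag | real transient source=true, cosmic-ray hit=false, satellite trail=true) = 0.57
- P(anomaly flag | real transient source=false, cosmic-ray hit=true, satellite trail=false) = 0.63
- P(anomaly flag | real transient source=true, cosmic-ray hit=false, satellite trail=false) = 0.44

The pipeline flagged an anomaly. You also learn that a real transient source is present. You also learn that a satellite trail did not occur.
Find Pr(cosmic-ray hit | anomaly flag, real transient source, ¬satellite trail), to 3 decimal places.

Pr(cosmic-ray hit | anomaly flag, real transient source, ¬satellite trail) ≈ 0.209

Numerator (weight on configurations with cosmic-ray hit): 0.78×0.13 = 0.101400
Denominator P(anomaly flag | real transient source, ¬satellite trail): 0.44×0.87 + 0.78×0.13 = 0.484200
Posterior = 0.101400 / 0.484200 ≈ 0.209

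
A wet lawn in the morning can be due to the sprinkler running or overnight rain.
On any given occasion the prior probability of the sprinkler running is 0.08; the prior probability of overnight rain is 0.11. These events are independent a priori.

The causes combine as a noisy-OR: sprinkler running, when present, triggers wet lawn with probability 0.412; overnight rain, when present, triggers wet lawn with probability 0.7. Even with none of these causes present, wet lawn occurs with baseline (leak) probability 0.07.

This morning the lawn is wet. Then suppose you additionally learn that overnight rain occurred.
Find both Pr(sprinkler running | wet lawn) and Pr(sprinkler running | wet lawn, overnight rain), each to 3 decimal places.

Under noisy-OR, P(wet lawn | causes) = 1 − (1−0.07)·∏(1−qᵢ) over the active causes.
By total probability over the 4 (sprinkler running, overnight rain) configurations:
  P(wet lawn) = 0.07*0.92*0.89 + 0.721*0.92*0.11 + 0.45316*0.08*0.89 + 0.835948*0.08*0.11
        = 0.057316 + 0.072965 + 0.032265 + 0.007356 = 0.169902
Configurations with sprinkler running contribute 0.039621, so
  P(sprinkler running | wet lawn) = 0.039621 / 0.169902 ≈ 0.233

Now also conditioning on overnight rain=true:
P(wet lawn | overnight rain) = 0.721×0.92 + 0.835948×0.08 = 0.663320 + 0.066876 = 0.730196
Restricting to configurations with sprinkler running present: 0.835948×0.08 = 0.066876.
Hence the posterior is 0.066876/0.730196 ≈ 0.092.
The drop from 0.233 to 0.092 is the explaining-away (discounting) effect.

Pr(sprinkler running | wet lawn) ≈ 0.233; Pr(sprinkler running | wet lawn, overnight rain) ≈ 0.092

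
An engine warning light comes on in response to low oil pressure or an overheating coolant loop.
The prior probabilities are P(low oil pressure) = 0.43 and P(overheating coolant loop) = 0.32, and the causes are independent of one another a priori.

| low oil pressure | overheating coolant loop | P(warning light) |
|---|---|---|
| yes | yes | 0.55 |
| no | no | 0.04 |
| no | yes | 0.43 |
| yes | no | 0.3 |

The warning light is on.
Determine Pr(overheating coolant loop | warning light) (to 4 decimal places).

Enumerate the 4 (low oil pressure, overheating coolant loop) configurations and weight by the priors:
  P(warning light) = 0.04*0.57*0.68 + 0.43*0.57*0.32 + 0.3*0.43*0.68 + 0.55*0.43*0.32
        = 0.015504 + 0.078432 + 0.087720 + 0.075680 = 0.257336
Configurations with overheating coolant loop contribute 0.154112, so
  P(overheating coolant loop | warning light) = 0.154112 / 0.257336 ≈ 0.5989

Pr(overheating coolant loop | warning light) ≈ 0.5989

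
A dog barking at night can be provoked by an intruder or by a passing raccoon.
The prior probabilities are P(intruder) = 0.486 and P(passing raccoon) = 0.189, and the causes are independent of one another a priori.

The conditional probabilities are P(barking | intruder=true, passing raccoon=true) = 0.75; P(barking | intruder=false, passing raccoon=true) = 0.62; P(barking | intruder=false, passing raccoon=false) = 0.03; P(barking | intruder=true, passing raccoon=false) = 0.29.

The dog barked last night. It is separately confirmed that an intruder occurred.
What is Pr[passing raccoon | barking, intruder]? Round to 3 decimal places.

Weight on passing raccoon=true, given the evidence: 0.75*0.189 = 0.141750
Denominator P(barking | intruder): 0.29*0.811 + 0.75*0.189 = 0.376940
Posterior = 0.141750 / 0.376940 ≈ 0.376

Pr[passing raccoon | barking, intruder] ≈ 0.376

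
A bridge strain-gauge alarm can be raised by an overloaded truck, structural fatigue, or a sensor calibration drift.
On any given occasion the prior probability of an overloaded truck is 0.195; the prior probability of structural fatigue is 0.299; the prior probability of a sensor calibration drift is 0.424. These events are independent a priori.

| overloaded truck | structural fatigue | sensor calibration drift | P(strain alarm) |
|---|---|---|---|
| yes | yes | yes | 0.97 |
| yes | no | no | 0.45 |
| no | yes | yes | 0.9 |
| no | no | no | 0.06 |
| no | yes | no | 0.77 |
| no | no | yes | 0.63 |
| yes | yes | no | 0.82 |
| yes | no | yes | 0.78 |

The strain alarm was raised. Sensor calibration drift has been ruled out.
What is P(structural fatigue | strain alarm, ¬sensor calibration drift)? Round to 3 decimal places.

Numerator (weight on configurations with structural fatigue): 0.185335 + 0.047810 = 0.233145
Denominator P(strain alarm | ¬sensor calibration drift): 0.06*0.805*0.701 + 0.77*0.805*0.299 + 0.45*0.195*0.701 + 0.82*0.195*0.299 = 0.328516
P(structural fatigue | strain alarm, ¬sensor calibration drift) = 0.233145/0.328516 ≈ 0.710

P(structural fatigue | strain alarm, ¬sensor calibration drift) ≈ 0.710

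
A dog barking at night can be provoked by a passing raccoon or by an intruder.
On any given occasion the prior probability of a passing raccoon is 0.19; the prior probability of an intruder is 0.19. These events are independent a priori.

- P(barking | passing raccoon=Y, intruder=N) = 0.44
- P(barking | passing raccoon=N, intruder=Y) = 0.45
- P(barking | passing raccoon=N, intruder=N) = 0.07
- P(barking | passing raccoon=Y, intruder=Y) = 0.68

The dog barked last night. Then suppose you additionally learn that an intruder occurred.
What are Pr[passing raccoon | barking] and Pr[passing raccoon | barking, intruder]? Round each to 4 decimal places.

Sum P(barking|·) weighted by the priors over the 4 (passing raccoon, intruder) configurations:
  P(barking) = 0.07×0.81×0.81 + 0.45×0.81×0.19 + 0.44×0.19×0.81 + 0.68×0.19×0.19
        = 0.045927 + 0.069255 + 0.067716 + 0.024548 = 0.207446
The terms with passing raccoon present sum to 0.092264, so
  P(passing raccoon | barking) = 0.092264 / 0.207446 ≈ 0.4448

Now also conditioning on intruder=true:
P(barking | intruder) = 0.45·0.81 + 0.68·0.19 = 0.364500 + 0.129200 = 0.493700
Restricting to configurations with passing raccoon present: 0.68·0.19 = 0.129200.
So P(passing raccoon | barking, intruder) = 0.129200/0.493700 ≈ 0.2617.

Pr[passing raccoon | barking] ≈ 0.4448; Pr[passing raccoon | barking, intruder] ≈ 0.2617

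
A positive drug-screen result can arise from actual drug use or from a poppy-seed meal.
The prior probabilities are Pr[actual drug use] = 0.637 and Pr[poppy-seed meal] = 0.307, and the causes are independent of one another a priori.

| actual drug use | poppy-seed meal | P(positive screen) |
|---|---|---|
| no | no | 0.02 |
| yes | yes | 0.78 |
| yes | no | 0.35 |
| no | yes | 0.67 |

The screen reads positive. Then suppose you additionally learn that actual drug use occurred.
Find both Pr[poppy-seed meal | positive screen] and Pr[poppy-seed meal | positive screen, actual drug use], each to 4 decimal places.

P(positive screen) = 0.02*0.363*0.693 + 0.67*0.363*0.307 + 0.35*0.637*0.693 + 0.78*0.637*0.307 = 0.005031 + 0.074665 + 0.154504 + 0.152536 = 0.386736
Restricting to configurations with poppy-seed meal present: 0.074665 + 0.152536 = 0.227201.
Hence the posterior is 0.227201/0.386736 ≈ 0.5875.

With the extra evidence:
Numerator (weight on configurations with poppy-seed meal): 0.78·0.307 = 0.239460
Normalizer over all consistent configurations: 0.35·0.693 + 0.78·0.307 = 0.482010
Posterior = 0.239460 / 0.482010 ≈ 0.4968

Pr[poppy-seed meal | positive screen] ≈ 0.5875; Pr[poppy-seed meal | positive screen, actual drug use] ≈ 0.4968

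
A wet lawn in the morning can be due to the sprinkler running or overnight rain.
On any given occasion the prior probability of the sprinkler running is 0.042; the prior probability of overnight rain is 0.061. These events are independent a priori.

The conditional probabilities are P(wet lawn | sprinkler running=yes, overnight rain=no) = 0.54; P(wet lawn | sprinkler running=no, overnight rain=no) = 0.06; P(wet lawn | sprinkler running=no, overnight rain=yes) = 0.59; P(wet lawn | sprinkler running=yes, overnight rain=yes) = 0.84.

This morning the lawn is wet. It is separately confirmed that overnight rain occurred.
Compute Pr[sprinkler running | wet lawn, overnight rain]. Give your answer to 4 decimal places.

Pr[sprinkler running | wet lawn, overnight rain] ≈ 0.0588

For the numerator, keep only sprinkler running=true terms: 0.84*0.042 = 0.035280
The normalizing constant is 0.59*0.958 + 0.84*0.042 = 0.600500
Posterior = 0.035280 / 0.600500 ≈ 0.0588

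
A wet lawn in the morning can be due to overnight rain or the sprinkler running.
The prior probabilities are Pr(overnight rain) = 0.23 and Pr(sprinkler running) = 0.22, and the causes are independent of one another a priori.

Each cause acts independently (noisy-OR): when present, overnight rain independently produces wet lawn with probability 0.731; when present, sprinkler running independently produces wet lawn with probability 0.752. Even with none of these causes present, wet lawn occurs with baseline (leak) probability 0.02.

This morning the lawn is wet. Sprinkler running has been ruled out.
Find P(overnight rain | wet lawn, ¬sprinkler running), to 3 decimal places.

Under noisy-OR, P(wet lawn | causes) = 1 − (1−0.02)·∏(1−qᵢ) over the active causes.
Weight on overnight rain=true, given the evidence: 0.73638×0.23 = 0.169367
Denominator P(wet lawn | ¬sprinkler running): 0.02×0.77 + 0.73638×0.23 = 0.184767
Posterior = 0.169367 / 0.184767 ≈ 0.917

P(overnight rain | wet lawn, ¬sprinkler running) ≈ 0.917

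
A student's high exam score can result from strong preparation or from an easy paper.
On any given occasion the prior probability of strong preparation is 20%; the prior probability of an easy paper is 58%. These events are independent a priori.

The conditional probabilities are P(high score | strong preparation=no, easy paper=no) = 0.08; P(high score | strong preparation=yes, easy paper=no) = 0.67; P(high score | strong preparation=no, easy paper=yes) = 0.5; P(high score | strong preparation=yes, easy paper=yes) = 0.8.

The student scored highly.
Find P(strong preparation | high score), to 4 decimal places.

P(strong preparation | high score) ≈ 0.3654

P(high score) = 0.08*0.8*0.42 + 0.5*0.8*0.58 + 0.67*0.2*0.42 + 0.8*0.2*0.58 = 0.026880 + 0.232000 + 0.056280 + 0.092800 = 0.407960
The strong preparation-present share is 0.056280 + 0.092800 = 0.149080.
P(strong preparation | high score) = 0.149080 / 0.407960 ≈ 0.3654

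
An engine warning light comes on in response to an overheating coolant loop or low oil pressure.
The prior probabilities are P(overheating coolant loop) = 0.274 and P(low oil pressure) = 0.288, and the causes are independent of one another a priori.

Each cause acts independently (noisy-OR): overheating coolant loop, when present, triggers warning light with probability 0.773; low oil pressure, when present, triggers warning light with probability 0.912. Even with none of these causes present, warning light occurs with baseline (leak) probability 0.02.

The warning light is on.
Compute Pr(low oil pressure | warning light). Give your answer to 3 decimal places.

Pr(low oil pressure | warning light) ≈ 0.624

Under noisy-OR, P(warning light | causes) = 1 − (1−0.02)·∏(1−qᵢ) over the active causes.
Numerator (weight on configurations with low oil pressure): 0.191056 + 0.077367 = 0.268423
The normalizing constant is 0.02·0.726·0.712 + 0.91376·0.726·0.288 + 0.77754·0.274·0.712 + 0.980424·0.274·0.288 = 0.430450
Posterior = 0.268423 / 0.430450 ≈ 0.624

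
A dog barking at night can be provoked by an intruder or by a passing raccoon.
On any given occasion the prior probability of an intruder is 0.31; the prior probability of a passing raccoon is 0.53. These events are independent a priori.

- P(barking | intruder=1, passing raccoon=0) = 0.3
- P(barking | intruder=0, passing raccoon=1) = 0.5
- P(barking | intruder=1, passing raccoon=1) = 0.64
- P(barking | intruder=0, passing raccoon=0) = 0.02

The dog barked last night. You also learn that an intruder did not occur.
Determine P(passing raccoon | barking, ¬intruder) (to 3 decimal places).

P(passing raccoon | barking, ¬intruder) ≈ 0.966

Numerator (weight on configurations with passing raccoon): 0.5×0.53 = 0.265000
Denominator P(barking | ¬intruder): 0.02×0.47 + 0.5×0.53 = 0.274400
Posterior = 0.265000 / 0.274400 ≈ 0.966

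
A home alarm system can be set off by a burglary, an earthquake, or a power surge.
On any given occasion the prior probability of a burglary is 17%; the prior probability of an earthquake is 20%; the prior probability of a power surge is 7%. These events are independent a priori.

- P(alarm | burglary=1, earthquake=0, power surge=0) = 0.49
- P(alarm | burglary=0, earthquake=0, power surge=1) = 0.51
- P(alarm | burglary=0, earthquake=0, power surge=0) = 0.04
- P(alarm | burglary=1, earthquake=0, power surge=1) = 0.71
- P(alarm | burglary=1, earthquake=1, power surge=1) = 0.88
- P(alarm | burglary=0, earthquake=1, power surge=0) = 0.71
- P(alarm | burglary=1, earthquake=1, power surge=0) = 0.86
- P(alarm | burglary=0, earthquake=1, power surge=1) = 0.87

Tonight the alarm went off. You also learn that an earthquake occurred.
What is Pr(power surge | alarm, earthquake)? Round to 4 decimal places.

P(alarm | earthquake) = 0.71×0.83×0.93 + 0.87×0.83×0.07 + 0.86×0.17×0.93 + 0.88×0.17×0.07 = 0.548049 + 0.050547 + 0.135966 + 0.010472 = 0.745034
Restricting to configurations with power surge present: 0.050547 + 0.010472 = 0.061019.
Hence the posterior is 0.061019/0.745034 ≈ 0.0819.

Pr(power surge | alarm, earthquake) ≈ 0.0819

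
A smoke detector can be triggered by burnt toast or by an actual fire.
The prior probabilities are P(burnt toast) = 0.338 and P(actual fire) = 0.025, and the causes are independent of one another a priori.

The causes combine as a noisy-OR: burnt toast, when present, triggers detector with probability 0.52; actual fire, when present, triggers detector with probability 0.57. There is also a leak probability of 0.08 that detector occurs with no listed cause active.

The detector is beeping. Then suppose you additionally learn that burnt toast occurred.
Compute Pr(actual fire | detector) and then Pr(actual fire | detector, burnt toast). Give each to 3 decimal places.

Pr(actual fire | detector) ≈ 0.067; Pr(actual fire | detector, burnt toast) ≈ 0.036

Under noisy-OR, P(detector | causes) = 1 − (1−0.08)·∏(1−qᵢ) over the active causes.
P(detector) = 0.08·0.662·0.975 + 0.6044·0.662·0.025 + 0.5584·0.338·0.975 + 0.810112·0.338·0.025 = 0.051636 + 0.010003 + 0.184021 + 0.006845 = 0.252505
The actual fire-present share is 0.010003 + 0.006845 = 0.016848.
Hence the posterior is 0.016848/0.252505 ≈ 0.067.

Now condition on the additional information:
Enumerate both values of actual fire and weight by the priors:
  P(detector | burnt toast) = 0.5584·0.975 + 0.810112·0.025
        = 0.544440 + 0.020253 = 0.564693
The terms with actual fire present sum to 0.020253, so
  P(actual fire | detector, burnt toast) = 0.020253 / 0.564693 ≈ 0.036
Conditioning on burnt toast lowers the posterior on actual fire: the classic explaining-away effect in a common-effect structure.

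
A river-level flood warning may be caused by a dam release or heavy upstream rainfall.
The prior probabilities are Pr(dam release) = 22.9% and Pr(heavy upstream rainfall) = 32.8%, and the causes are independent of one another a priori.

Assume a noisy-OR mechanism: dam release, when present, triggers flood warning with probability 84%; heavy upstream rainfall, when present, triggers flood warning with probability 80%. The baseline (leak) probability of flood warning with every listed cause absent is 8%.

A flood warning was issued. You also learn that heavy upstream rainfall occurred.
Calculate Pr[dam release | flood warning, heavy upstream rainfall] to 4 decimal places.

Under noisy-OR, P(flood warning | causes) = 1 − (1−0.08)·∏(1−qᵢ) over the active causes.
Sum P(flood warning|·) weighted by the priors over both values of dam release:
  P(flood warning | heavy upstream rainfall) = 0.816*0.771 + 0.97056*0.229
        = 0.629136 + 0.222258 = 0.851394
The terms with dam release present sum to 0.222258, so
  P(dam release | flood warning, heavy upstream rainfall) = 0.222258 / 0.851394 ≈ 0.2611

Pr[dam release | flood warning, heavy upstream rainfall] ≈ 0.2611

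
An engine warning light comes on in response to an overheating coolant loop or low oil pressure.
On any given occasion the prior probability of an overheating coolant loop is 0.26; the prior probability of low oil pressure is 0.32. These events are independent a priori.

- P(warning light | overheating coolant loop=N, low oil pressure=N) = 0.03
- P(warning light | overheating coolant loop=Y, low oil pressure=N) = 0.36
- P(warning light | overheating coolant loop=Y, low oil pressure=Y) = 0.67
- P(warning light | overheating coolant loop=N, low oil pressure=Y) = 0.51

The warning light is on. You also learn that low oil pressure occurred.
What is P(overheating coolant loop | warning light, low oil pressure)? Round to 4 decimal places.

P(overheating coolant loop | warning light, low oil pressure) ≈ 0.3158

For the numerator, keep only overheating coolant loop=true terms: 0.67·0.26 = 0.174200
Denominator P(warning light | low oil pressure): 0.51·0.74 + 0.67·0.26 = 0.551600
Posterior = 0.174200 / 0.551600 ≈ 0.3158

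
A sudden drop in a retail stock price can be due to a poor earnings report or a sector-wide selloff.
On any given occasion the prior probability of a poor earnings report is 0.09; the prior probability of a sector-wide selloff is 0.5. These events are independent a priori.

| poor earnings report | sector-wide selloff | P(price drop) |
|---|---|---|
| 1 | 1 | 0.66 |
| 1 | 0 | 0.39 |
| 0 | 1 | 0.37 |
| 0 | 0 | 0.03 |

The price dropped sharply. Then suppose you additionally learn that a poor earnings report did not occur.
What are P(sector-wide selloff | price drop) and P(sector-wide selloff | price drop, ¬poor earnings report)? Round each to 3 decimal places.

By total probability over the 4 (poor earnings report, sector-wide selloff) configurations:
  P(price drop) = 0.03·0.91·0.5 + 0.37·0.91·0.5 + 0.39·0.09·0.5 + 0.66·0.09·0.5
        = 0.013650 + 0.168350 + 0.017550 + 0.029700 = 0.229250
The terms with sector-wide selloff present sum to 0.198050, so
  P(sector-wide selloff | price drop) = 0.198050 / 0.229250 ≈ 0.864

With the extra evidence:
By total probability over both values of sector-wide selloff:
  P(price drop | ¬poor earnings report) = 0.03*0.5 + 0.37*0.5
        = 0.015000 + 0.185000 = 0.200000
The terms with sector-wide selloff present sum to 0.185000, so
  P(sector-wide selloff | price drop, ¬poor earnings report) = 0.185000 / 0.200000 ≈ 0.925

P(sector-wide selloff | price drop) ≈ 0.864; P(sector-wide selloff | price drop, ¬poor earnings report) ≈ 0.925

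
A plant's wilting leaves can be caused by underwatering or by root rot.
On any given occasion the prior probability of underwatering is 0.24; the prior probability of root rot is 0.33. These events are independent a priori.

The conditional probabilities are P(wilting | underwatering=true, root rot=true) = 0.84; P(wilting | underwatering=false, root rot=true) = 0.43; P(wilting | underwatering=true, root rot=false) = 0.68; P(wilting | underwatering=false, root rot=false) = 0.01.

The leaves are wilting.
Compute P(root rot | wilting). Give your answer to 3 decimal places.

Numerator (weight on configurations with root rot): 0.107844 + 0.066528 = 0.174372
Normalizer over all consistent configurations: 0.01×0.76×0.67 + 0.43×0.76×0.33 + 0.68×0.24×0.67 + 0.84×0.24×0.33 = 0.288808
P(root rot | wilting) = 0.174372/0.288808 ≈ 0.604

P(root rot | wilting) ≈ 0.604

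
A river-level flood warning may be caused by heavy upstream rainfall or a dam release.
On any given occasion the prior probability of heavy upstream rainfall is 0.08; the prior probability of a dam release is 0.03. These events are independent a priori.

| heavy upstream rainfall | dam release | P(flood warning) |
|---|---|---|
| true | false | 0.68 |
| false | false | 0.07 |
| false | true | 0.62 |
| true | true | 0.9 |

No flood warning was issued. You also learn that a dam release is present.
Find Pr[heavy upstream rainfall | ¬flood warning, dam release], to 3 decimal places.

By total probability over both values of heavy upstream rainfall:
  P(¬flood warning | dam release) = 0.38*0.92 + 0.1*0.08
        = 0.349600 + 0.008000 = 0.357600
Configurations with heavy upstream rainfall contribute 0.008000, so
  P(heavy upstream rainfall | ¬flood warning, dam release) = 0.008000 / 0.357600 ≈ 0.022

Pr[heavy upstream rainfall | ¬flood warning, dam release] ≈ 0.022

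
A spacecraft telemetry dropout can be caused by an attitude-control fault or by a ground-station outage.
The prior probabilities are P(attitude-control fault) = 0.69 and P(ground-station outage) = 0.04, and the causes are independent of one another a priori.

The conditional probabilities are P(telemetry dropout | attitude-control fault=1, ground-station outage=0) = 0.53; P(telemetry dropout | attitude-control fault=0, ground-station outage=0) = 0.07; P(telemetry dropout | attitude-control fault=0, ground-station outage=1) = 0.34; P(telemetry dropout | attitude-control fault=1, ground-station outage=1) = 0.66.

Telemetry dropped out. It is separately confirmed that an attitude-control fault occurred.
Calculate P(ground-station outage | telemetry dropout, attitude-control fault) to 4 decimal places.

P(ground-station outage | telemetry dropout, attitude-control fault) ≈ 0.0493

Enumerate both values of ground-station outage and weight by the priors:
  P(telemetry dropout | attitude-control fault) = 0.53·0.96 + 0.66·0.04
        = 0.508800 + 0.026400 = 0.535200
Keeping only the ground-station outage-present terms gives 0.026400, so
  P(ground-station outage | telemetry dropout, attitude-control fault) = 0.026400 / 0.535200 ≈ 0.0493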